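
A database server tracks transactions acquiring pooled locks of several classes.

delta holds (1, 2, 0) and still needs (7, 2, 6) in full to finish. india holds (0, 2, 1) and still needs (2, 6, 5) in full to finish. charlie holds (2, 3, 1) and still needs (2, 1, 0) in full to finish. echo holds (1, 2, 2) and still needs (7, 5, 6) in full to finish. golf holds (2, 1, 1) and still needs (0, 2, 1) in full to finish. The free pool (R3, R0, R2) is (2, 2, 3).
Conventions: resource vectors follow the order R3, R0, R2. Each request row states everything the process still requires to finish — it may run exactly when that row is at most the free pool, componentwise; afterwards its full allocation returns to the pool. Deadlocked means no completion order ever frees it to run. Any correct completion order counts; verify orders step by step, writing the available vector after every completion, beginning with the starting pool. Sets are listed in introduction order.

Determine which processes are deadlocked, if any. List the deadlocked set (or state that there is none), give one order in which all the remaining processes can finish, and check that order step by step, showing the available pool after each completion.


Deadlocked set: delta and echo.
Key observation: R3 is the bottleneck — with charlie, golf, india done the pool holds (6, 8, 6), short of every remaining need.
A valid finishing order for the others: charlie, golf, india. Step-by-step check:
  pool = (2, 2, 3)
  run charlie (needs (2, 1, 0), free (2, 2, 3)); after release of (2, 3, 1) the pool is (4, 5, 4)
  run golf (needs (0, 2, 1), free (4, 5, 4)); after release of (2, 1, 1) the pool is (6, 6, 5)
  run india (needs (2, 6, 5), free (6, 6, 5)); after release of (0, 2, 1) the pool is (6, 8, 6)
None of the blocked processes ever fits:
  delta cannot run: need (7, 2, 6) vs free (6, 8, 6) (insufficient R3)
  echo cannot run: need (7, 5, 6) vs free (6, 8, 6) (insufficient R3)


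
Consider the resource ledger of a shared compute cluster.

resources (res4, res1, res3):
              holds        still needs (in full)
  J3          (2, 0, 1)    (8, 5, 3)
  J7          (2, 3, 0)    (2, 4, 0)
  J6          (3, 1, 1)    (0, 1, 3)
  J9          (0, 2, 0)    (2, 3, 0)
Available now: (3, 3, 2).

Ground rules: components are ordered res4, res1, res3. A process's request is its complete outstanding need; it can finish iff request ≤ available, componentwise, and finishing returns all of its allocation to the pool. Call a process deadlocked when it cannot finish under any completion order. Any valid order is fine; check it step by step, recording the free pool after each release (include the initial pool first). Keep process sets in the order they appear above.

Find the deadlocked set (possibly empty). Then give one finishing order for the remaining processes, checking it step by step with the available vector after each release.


Deadlocked: J3 and J6.
Key observation: the wall is res3: completing J9, J7 brings the pool only to (5, 8, 2), and all the rest need more.
One completion order for the rest: J9, J7. Check, step by step:
  pool = (3, 3, 2)
  J9: need (2, 3, 0) fits (3, 3, 2); releases (0, 2, 0), pool now (3, 5, 2)
  J7: need (2, 4, 0) fits (3, 5, 2); releases (2, 3, 0), pool now (5, 8, 2)
None of the blocked processes ever fits:
  J3 still needs (8, 5, 3) but only (5, 8, 2) is free — short on res4 and res3
  J6 still needs (0, 1, 3) but only (5, 8, 2) is free — short on res3


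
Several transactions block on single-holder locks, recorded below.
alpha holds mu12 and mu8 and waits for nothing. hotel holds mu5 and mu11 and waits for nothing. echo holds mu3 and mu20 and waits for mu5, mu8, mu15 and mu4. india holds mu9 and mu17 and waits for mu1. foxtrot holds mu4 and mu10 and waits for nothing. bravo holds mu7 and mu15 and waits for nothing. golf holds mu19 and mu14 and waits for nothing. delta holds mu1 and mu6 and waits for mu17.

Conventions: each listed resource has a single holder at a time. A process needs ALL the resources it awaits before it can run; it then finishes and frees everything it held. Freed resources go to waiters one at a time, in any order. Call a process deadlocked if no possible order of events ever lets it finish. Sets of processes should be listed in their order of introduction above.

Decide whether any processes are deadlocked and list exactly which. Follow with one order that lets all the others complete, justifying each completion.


The deadlocked set is india and delta.
Key observation: the loop india -> delta -> india blocks itself forever; no other process is dragged down with it.
A valid finishing order for the others: bravo, alpha, hotel, foxtrot, echo, golf.
Check, step by step:
  bravo waits on nothing -> runs at once and releases mu7 and mu15
  alpha waits on nothing -> runs at once and releases mu12 and mu8
  hotel waits on nothing -> runs at once and releases mu5 and mu11
  foxtrot waits on nothing -> runs at once and releases mu4 and mu10
  echo: everything it awaited (mu5, mu8, mu15 and mu4) is free; runs, freeing mu3 and mu20
  golf waits on nothing -> runs at once and releases mu19 and mu14


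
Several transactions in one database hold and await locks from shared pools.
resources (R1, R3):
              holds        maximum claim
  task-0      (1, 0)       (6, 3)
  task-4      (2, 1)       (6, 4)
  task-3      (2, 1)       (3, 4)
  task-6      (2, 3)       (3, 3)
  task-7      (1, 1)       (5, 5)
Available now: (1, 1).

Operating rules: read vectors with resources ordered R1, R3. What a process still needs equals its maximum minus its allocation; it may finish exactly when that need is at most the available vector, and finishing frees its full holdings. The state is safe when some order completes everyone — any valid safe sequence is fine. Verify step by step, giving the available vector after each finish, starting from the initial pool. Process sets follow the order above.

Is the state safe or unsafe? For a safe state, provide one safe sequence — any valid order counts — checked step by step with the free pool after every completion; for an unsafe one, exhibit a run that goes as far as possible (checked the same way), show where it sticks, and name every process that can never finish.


SAFE — a valid safe sequence is task-6, task-3, task-4, task-7, task-0.
Key observation: reading the order forward, task-6 is the first process whose need (1, 0) meets the free pool (1, 1) exactly on a resource it requests.
Check, step by step:
  pool = (1, 1)
  run task-6 (needs (1, 0), free (1, 1)); after release of (2, 3) the pool is (3, 4)
  run task-3 (needs (1, 3), free (3, 4)); after release of (2, 1) the pool is (5, 5)
  run task-4 (needs (4, 3), free (5, 5)); after release of (2, 1) the pool is (7, 6)
  run task-7 (needs (4, 4), free (7, 6)); after release of (1, 1) the pool is (8, 7)
  run task-0 (needs (5, 3), free (8, 7)); after release of (1, 0) the pool is (9, 7)


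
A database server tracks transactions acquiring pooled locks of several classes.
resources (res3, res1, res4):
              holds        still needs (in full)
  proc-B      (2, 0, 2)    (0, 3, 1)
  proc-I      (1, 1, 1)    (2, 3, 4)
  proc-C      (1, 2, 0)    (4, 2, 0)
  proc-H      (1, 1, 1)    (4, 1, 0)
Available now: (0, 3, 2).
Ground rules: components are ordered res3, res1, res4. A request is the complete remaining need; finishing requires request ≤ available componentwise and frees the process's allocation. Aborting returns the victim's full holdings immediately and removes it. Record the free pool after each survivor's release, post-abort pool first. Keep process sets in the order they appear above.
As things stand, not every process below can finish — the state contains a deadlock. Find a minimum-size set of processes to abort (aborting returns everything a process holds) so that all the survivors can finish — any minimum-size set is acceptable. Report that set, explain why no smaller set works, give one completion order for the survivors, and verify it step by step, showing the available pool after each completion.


Minimum abort set: proc-C.
Key observation: proc-H was stuck for good until proc-C gave back (1, 2, 0); in the order shown it finishes at step 3.
Why nothing smaller works: aborting no one leaves the state deadlocked as given.
Survivors finish in the order: proc-B, proc-I, proc-H. Step-by-step check (pool after the aborts first):
  pool = (1, 5, 2)
  proc-B needs (0, 3, 1) <= (1, 5, 2) -> finishes; pool += (2, 0, 2) = (3, 5, 4)
  proc-I needs (2, 3, 4) <= (3, 5, 4) -> finishes; pool += (1, 1, 1) = (4, 6, 5)
  proc-H needs (4, 1, 0) <= (4, 6, 5) -> finishes; pool += (1, 1, 1) = (5, 7, 6)


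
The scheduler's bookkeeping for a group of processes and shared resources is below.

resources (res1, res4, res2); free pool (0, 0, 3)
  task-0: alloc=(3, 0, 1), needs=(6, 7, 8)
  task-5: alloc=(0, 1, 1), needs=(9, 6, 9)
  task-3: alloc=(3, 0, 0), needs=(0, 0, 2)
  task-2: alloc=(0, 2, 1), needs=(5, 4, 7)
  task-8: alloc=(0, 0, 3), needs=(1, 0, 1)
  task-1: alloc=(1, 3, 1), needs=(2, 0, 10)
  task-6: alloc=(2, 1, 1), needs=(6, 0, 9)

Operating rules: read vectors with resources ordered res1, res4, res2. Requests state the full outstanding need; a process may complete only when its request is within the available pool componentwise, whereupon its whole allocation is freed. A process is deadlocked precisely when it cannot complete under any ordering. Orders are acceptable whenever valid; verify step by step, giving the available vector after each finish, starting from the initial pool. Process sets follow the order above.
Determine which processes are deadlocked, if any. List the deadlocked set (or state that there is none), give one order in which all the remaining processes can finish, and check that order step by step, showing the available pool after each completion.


Deadlocked set: task-0, task-5, task-2, task-1 and task-6.
Key observation: no order helps: past task-3, task-8, the free pool tops out at (3, 0, 6), below what each blocked process needs in res2.
A valid finishing order for the others: task-3, task-8. Verifying each step:
  pool = (0, 0, 3)
  task-3 needs (0, 0, 2) <= (0, 0, 3) -> finishes; pool += (3, 0, 0) = (3, 0, 3)
  task-8 needs (1, 0, 1) <= (3, 0, 3) -> finishes; pool += (0, 0, 3) = (3, 0, 6)
None of the blocked processes ever fits:
  task-0 still needs (6, 7, 8) but only (3, 0, 6) is free — short on res1, res4 and res2
  task-5 still needs (9, 6, 9) but only (3, 0, 6) is free — short on res1, res4 and res2
  task-2 still needs (5, 4, 7) but only (3, 0, 6) is free — short on res1, res4 and res2
  task-1 still needs (2, 0, 10) but only (3, 0, 6) is free — short on res2
  task-6 still needs (6, 0, 9) but only (3, 0, 6) is free — short on res1 and res2


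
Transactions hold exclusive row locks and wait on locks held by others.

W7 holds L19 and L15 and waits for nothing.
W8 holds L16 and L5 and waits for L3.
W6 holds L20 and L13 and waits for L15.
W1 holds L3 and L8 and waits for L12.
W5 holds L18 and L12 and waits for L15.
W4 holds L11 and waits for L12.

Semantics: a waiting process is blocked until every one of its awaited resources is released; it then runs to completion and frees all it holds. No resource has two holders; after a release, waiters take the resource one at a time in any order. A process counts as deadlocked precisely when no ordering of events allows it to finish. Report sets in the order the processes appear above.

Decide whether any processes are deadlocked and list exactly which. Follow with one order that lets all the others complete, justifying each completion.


No process is deadlocked.
Key observation: the wait graph is acyclic; completion cascades from the unblocked processes through everyone else.
A valid finishing order for the others: W7, W6, W5, W1, W8, W4.
Walking it through:
  run W7 (it waits on nothing); releases L19 and L15
  run W6 (all its waits — L15 — are resolved); releases L20 and L13
  run W5 (all its waits — L15 — are resolved); releases L18 and L12
  run W1 (all its waits — L12 — are resolved); releases L3 and L8
  run W8 (all its waits — L3 — are resolved); releases L16 and L5
  run W4 (all its waits — L12 — are resolved); releases L11


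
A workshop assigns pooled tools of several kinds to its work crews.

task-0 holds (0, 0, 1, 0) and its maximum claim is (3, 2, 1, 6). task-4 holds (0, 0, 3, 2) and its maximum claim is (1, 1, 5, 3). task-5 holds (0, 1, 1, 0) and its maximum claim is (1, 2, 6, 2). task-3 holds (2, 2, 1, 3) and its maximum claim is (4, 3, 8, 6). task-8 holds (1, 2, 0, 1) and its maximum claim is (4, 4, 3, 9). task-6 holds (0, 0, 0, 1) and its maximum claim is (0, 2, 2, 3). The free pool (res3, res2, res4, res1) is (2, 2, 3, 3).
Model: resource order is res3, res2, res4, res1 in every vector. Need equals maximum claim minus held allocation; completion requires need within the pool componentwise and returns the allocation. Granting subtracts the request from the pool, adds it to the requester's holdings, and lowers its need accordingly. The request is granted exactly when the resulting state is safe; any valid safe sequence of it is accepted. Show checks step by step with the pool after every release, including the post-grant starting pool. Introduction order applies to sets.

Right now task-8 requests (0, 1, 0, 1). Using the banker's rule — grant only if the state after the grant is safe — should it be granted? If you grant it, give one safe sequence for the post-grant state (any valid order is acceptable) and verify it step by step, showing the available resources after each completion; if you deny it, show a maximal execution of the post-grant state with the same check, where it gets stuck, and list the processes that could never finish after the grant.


GRANT: granting preserves safety; a valid post-grant sequence is task-4, task-5, task-6, task-3, task-8, task-0.
Key observation: (2, 1, 3, 2) free after granting still covers task-4 first, and each release covers the next.
Step-by-step check of the post-grant state:
  pool = (2, 1, 3, 2)
  task-4 needs (1, 1, 2, 1) <= (2, 1, 3, 2) -> finishes; pool += (0, 0, 3, 2) = (2, 1, 6, 4)
  task-5 needs (1, 1, 5, 2) <= (2, 1, 6, 4) -> finishes; pool += (0, 1, 1, 0) = (2, 2, 7, 4)
  task-6 needs (0, 2, 2, 2) <= (2, 2, 7, 4) -> finishes; pool += (0, 0, 0, 1) = (2, 2, 7, 5)
  task-3 needs (2, 1, 7, 3) <= (2, 2, 7, 5) -> finishes; pool += (2, 2, 1, 3) = (4, 4, 8, 8)
  task-8 needs (3, 1, 3, 7) <= (4, 4, 8, 8) -> finishes; pool += (1, 3, 0, 2) = (5, 7, 8, 10)
  task-0 needs (3, 2, 0, 6) <= (5, 7, 8, 10) -> finishes; pool += (0, 0, 1, 0) = (5, 7, 9, 10)


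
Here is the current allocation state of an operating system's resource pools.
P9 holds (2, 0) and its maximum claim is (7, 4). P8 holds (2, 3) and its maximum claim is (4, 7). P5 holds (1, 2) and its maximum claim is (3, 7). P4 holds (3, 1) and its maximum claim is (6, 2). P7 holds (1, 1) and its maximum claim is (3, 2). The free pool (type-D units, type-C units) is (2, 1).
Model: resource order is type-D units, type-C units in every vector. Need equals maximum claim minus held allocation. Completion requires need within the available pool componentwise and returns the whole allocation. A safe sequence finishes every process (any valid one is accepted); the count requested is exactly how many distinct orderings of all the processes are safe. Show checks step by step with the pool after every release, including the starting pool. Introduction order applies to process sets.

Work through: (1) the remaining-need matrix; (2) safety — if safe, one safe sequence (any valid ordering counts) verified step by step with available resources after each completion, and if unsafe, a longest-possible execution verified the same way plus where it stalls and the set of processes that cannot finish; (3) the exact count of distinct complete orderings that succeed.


(1) Outstanding need per process (order type-D units, type-C units):
  P9: (5, 4)
  P8: (2, 4)
  P5: (2, 5)
  P4: (3, 1)
  P7: (2, 1)
(2) UNSAFE.
Key observation: the wall is type-C units: completing P7, P4 brings the pool only to (6, 3), and all the rest need more.
A maximal execution: P7, P4 — then nothing else fits. Step-by-step check:
  pool = (2, 1)
  P7 needs (2, 1) <= (2, 1) -> finishes; pool += (1, 1) = (3, 2)
  P4 needs (3, 1) <= (3, 2) -> finishes; pool += (3, 1) = (6, 3)
  P9 cannot run: need (5, 4) vs free (6, 3) (insufficient type-C units)
  P8 cannot run: need (2, 4) vs free (6, 3) (insufficient type-C units)
  P5 cannot run: need (2, 5) vs free (6, 3) (insufficient type-C units)
Permanently blocked: P9, P8 and P5.
(3) Exactly 0 of the possible complete orderings are safe sequences.


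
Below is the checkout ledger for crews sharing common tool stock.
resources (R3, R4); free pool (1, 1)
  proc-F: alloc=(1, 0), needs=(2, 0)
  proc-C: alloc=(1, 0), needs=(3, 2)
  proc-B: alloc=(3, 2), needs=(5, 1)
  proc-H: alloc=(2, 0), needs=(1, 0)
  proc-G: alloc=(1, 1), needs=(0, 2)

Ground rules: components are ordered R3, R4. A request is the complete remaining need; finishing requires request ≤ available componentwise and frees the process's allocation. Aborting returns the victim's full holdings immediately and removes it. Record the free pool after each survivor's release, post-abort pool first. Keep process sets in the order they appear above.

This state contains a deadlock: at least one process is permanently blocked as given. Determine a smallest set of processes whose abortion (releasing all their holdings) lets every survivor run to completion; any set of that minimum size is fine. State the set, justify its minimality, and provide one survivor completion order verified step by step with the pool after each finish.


The answer: abort proc-B.
Key observation: aborting proc-B returns (3, 2), and proc-G — hopeless before — runs at step 1 with the returned capacity in the pool.
No smaller set exists: with zero aborts the deadlock remains.
Survivors finish in the order: proc-G, proc-F, proc-C, proc-H. Check, step by step (pool after the aborts first):
  pool = (4, 3)
  proc-G: need (0, 2) fits (4, 3); releases (1, 1), pool now (5, 4)
  proc-F: need (2, 0) fits (5, 4); releases (1, 0), pool now (6, 4)
  proc-C: need (3, 2) fits (6, 4); releases (1, 0), pool now (7, 4)
  proc-H: need (1, 0) fits (7, 4); releases (2, 0), pool now (9, 4)


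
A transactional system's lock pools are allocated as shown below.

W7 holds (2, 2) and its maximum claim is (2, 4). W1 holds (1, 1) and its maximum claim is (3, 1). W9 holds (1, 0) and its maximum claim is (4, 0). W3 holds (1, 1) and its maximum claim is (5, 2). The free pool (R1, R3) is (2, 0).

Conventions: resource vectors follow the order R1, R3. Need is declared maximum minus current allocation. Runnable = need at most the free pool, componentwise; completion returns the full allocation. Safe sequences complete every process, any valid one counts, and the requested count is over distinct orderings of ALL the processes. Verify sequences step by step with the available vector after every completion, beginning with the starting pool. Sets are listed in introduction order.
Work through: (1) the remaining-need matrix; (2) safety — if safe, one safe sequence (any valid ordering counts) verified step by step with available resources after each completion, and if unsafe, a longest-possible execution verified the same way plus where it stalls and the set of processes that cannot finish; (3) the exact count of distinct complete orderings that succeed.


(1) Need matrix, components ordered R1, R3:
  W7: (0, 2)
  W1: (2, 0)
  W9: (3, 0)
  W3: (4, 1)
(2) SAFE, for example via the order W1, W9, W3, W7.
Key observation: the order's first zero-slack moment is W1 ((2, 0) needed, (2, 0) free — a requested resource with nothing to spare).
Walking it through:
  pool = (2, 0)
  W1: need (2, 0) fits (2, 0); releases (1, 1), pool now (3, 1)
  W9: need (3, 0) fits (3, 1); releases (1, 0), pool now (4, 1)
  W3: need (4, 1) fits (4, 1); releases (1, 1), pool now (5, 2)
  W7: need (0, 2) fits (5, 2); releases (2, 2), pool now (7, 4)
(3) Exactly 1 of the possible complete orderings is a safe sequence.


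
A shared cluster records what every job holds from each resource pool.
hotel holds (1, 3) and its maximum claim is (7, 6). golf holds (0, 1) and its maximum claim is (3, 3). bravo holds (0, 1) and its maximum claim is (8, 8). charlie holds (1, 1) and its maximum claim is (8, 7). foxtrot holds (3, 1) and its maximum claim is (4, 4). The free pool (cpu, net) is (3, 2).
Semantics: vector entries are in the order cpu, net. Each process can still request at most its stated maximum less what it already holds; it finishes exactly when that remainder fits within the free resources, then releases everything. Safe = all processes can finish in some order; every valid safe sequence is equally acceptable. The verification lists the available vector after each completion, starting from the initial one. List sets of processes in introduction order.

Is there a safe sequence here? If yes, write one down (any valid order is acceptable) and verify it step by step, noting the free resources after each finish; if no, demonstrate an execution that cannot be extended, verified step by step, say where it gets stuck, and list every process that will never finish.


The state is SAFE; one workable sequence: golf, foxtrot, hotel, charlie, bravo.
Key observation: the order's first zero-slack moment is golf ((3, 2) needed, (3, 2) free — a requested resource with nothing to spare).
Walking it through:
  pool = (3, 2)
  run golf (needs (3, 2), free (3, 2)); after release of (0, 1) the pool is (3, 3)
  run foxtrot (needs (1, 3), free (3, 3)); after release of (3, 1) the pool is (6, 4)
  run hotel (needs (6, 3), free (6, 4)); after release of (1, 3) the pool is (7, 7)
  run charlie (needs (7, 6), free (7, 7)); after release of (1, 1) the pool is (8, 8)
  run bravo (needs (8, 7), free (8, 8)); after release of (0, 1) the pool is (8, 9)


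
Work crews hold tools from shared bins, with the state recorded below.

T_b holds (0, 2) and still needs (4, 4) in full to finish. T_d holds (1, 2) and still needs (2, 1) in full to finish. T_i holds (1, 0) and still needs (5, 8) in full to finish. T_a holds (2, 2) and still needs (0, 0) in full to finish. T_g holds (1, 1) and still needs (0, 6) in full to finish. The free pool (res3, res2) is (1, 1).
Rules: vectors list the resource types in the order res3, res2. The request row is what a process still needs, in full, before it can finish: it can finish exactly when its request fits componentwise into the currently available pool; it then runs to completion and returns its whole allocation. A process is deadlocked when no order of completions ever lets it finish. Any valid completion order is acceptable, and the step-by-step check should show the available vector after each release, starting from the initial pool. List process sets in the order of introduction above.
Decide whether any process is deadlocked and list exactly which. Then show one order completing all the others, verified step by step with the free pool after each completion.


No process is deadlocked.
Key observation: T_a leads a chain of completions in which each release enables another process.
A valid finishing order for the others: T_a, T_d, T_b, T_g, T_i. Check, step by step:
  pool = (1, 1)
  run T_a (needs (0, 0), free (1, 1)); after release of (2, 2) the pool is (3, 3)
  run T_d (needs (2, 1), free (3, 3)); after release of (1, 2) the pool is (4, 5)
  run T_b (needs (4, 4), free (4, 5)); after release of (0, 2) the pool is (4, 7)
  run T_g (needs (0, 6), free (4, 7)); after release of (1, 1) the pool is (5, 8)
  run T_i (needs (5, 8), free (5, 8)); after release of (1, 0) the pool is (6, 8)


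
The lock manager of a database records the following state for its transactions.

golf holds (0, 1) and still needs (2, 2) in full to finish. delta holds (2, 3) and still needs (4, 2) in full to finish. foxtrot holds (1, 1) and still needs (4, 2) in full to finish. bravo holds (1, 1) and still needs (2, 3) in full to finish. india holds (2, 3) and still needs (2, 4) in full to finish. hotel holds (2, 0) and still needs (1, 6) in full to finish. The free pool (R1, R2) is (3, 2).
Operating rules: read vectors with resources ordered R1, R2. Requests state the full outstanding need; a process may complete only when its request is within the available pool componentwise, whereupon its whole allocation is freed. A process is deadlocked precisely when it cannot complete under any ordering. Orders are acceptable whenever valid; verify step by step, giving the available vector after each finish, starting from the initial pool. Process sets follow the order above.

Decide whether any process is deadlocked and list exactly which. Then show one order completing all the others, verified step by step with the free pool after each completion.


The deadlocked set is empty.
Key observation: starting with golf, each completion frees enough for the next — no one is permanently blocked.
The rest can finish in the order golf, bravo, foxtrot, india, delta, hotel. Walking it through:
  pool = (3, 2)
  golf: need (2, 2) fits (3, 2); releases (0, 1), pool now (3, 3)
  bravo: need (2, 3) fits (3, 3); releases (1, 1), pool now (4, 4)
  foxtrot: need (4, 2) fits (4, 4); releases (1, 1), pool now (5, 5)
  india: need (2, 4) fits (5, 5); releases (2, 3), pool now (7, 8)
  delta: need (4, 2) fits (7, 8); releases (2, 3), pool now (9, 11)
  hotel: need (1, 6) fits (9, 11); releases (2, 0), pool now (11, 11)


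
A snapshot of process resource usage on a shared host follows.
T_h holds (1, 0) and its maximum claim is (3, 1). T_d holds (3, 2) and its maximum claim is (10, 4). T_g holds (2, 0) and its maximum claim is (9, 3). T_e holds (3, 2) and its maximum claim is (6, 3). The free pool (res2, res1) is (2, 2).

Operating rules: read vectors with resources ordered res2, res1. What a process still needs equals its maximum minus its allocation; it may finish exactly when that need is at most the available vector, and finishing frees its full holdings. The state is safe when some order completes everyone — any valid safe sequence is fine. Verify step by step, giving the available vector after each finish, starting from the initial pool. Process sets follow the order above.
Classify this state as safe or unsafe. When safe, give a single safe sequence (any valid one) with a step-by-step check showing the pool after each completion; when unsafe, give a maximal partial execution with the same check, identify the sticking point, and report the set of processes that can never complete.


The state is UNSAFE.
Key observation: once T_h, T_e finish, the pool peaks at (6, 4) — and every remaining process still needs more res2 than that.
The run T_h, T_e cannot be extended any further. Check, step by step:
  pool = (2, 2)
  T_h needs (2, 1) <= (2, 2) -> finishes; pool += (1, 0) = (3, 2)
  T_e needs (3, 1) <= (3, 2) -> finishes; pool += (3, 2) = (6, 4)
  blocked: T_d wants (7, 2), pool (6, 4) — not enough res2
  blocked: T_g wants (7, 3), pool (6, 4) — not enough res2
Never able to finish: T_d and T_g.


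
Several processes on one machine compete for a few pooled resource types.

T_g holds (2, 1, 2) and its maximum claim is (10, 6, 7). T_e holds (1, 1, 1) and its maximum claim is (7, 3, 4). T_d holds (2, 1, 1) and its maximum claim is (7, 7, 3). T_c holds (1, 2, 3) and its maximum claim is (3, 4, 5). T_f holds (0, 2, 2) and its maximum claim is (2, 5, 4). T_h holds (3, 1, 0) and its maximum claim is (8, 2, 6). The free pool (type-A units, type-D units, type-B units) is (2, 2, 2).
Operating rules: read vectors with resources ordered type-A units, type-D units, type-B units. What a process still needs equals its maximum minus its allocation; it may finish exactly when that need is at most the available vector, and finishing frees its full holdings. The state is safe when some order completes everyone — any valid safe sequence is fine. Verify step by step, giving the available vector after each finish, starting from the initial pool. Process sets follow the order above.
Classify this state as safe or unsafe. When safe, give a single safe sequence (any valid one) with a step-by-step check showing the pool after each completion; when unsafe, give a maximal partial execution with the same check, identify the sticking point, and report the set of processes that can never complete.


UNSAFE.
Key observation: even finishing T_c, T_f leaves just (3, 6, 7) free — too little type-A units for any of the remaining processes.
The run T_c, T_f cannot be extended any further. Walking it through:
  pool = (2, 2, 2)
  run T_c (needs (2, 2, 2), free (2, 2, 2)); after release of (1, 2, 3) the pool is (3, 4, 5)
  run T_f (needs (2, 3, 2), free (3, 4, 5)); after release of (0, 2, 2) the pool is (3, 6, 7)
  blocked: T_g wants (8, 5, 5), pool (3, 6, 7) — not enough type-A units
  blocked: T_e wants (6, 2, 3), pool (3, 6, 7) — not enough type-A units
  blocked: T_d wants (5, 6, 2), pool (3, 6, 7) — not enough type-A units
  blocked: T_h wants (5, 1, 6), pool (3, 6, 7) — not enough type-A units
Permanently blocked: T_g, T_e, T_d and T_h.


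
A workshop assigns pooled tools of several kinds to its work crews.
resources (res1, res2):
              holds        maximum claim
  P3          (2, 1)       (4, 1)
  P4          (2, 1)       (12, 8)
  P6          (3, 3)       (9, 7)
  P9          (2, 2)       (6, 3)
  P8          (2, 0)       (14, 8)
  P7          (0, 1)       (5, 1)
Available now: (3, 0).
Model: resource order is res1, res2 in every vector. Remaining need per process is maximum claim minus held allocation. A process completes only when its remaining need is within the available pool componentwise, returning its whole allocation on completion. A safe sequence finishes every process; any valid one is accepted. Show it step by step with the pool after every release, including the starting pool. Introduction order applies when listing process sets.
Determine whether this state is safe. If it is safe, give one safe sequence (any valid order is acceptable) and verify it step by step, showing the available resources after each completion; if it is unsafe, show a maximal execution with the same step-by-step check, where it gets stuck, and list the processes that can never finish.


SAFE. One safe sequence: P3, P7, P9, P6, P4, P8.
Key observation: P7 is the earliest step where a requested resource binds exactly: need (5, 0), pool (5, 1) at its turn.
Check, step by step:
  pool = (3, 0)
  P3: need (2, 0) fits (3, 0); releases (2, 1), pool now (5, 1)
  P7: need (5, 0) fits (5, 1); releases (0, 1), pool now (5, 2)
  P9: need (4, 1) fits (5, 2); releases (2, 2), pool now (7, 4)
  P6: need (6, 4) fits (7, 4); releases (3, 3), pool now (10, 7)
  P4: need (10, 7) fits (10, 7); releases (2, 1), pool now (12, 8)
  P8: need (12, 8) fits (12, 8); releases (2, 0), pool now (14, 8)


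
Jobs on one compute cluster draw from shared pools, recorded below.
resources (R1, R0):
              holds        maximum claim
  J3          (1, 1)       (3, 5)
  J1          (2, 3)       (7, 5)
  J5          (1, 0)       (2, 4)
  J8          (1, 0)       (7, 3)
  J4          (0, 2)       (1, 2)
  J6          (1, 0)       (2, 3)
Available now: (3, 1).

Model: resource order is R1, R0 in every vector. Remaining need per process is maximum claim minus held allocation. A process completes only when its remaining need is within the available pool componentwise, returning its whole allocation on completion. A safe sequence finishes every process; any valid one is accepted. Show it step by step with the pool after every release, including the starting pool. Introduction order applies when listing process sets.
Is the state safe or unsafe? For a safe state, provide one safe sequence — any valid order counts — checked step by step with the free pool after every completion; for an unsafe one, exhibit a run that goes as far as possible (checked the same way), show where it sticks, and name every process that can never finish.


The state is UNSAFE.
Key observation: after J4, J6 the pool peaks at (4, 3), and each blocked process is short somewhere: J3 on R0; J1 on R1; J5 on R0; J8 on R1.
The run J4, J6 cannot be extended any further. Check, step by step:
  pool = (3, 1)
  J4 needs (1, 0) <= (3, 1) -> finishes; pool += (0, 2) = (3, 3)
  J6 needs (1, 3) <= (3, 3) -> finishes; pool += (1, 0) = (4, 3)
  blocked: J3 wants (2, 4), pool (4, 3) — not enough R0
  blocked: J1 wants (5, 2), pool (4, 3) — not enough R1
  blocked: J5 wants (1, 4), pool (4, 3) — not enough R0
  blocked: J8 wants (6, 3), pool (4, 3) — not enough R1
Processes that can never finish: J3, J1, J5 and J8.


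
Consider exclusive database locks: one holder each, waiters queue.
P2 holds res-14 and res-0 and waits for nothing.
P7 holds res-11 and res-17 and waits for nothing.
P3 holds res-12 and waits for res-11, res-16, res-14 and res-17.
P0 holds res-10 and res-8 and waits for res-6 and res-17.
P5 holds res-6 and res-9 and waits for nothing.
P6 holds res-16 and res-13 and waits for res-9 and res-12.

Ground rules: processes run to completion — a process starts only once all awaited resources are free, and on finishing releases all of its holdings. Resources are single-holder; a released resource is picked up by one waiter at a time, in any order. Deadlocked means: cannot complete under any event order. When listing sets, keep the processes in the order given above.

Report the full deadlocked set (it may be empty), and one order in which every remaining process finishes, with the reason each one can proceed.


Deadlocked set: P3 and P6.
Key observation: the cycle P3 -> P6 -> P3 can never break — each member waits on the next; no other process is dragged down with it.
The rest can finish in the order P5, P7, P0, P2.
Step-by-step check:
  run P5 (it waits on nothing); releases res-6 and res-9
  run P7 (it waits on nothing); releases res-11 and res-17
  P0 waits on res-6 and res-17 — all released -> runs and releases res-10 and res-8
  run P2 (it waits on nothing); releases res-14 and res-0


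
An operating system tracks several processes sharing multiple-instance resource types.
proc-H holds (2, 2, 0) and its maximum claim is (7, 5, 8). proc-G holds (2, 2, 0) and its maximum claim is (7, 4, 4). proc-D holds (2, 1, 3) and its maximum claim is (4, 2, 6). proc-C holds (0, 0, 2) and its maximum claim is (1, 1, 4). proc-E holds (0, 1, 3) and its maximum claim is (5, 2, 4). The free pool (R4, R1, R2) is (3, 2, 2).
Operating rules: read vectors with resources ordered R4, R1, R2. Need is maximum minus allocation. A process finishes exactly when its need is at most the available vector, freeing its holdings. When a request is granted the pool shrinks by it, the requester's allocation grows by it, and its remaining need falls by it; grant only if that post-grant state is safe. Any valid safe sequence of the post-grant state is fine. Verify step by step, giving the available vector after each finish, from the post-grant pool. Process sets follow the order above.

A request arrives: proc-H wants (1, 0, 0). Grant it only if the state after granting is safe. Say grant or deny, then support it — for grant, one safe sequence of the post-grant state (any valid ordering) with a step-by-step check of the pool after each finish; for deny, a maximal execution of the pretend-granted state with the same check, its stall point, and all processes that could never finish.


DENY. Granting would leave the state unsafe.
Key observation: after proc-C, proc-D the pool peaks at (4, 3, 7), and each blocked process is short somewhere: proc-H on R2; proc-G on R4; proc-E on R4.
After a pretend grant, a maximal execution: proc-C, proc-D — then nothing else fits. Step-by-step check:
  pool = (2, 2, 2)
  proc-C: need (1, 1, 2) fits (2, 2, 2); releases (0, 0, 2), pool now (2, 2, 4)
  proc-D: need (2, 1, 3) fits (2, 2, 4); releases (2, 1, 3), pool now (4, 3, 7)
  proc-H still needs (4, 3, 8) but only (4, 3, 7) is free — short on R2
  proc-G still needs (5, 2, 4) but only (4, 3, 7) is free — short on R4
  proc-E still needs (5, 1, 1) but only (4, 3, 7) is free — short on R4
Post-grant, the permanently blocked set is proc-H, proc-G and proc-E.


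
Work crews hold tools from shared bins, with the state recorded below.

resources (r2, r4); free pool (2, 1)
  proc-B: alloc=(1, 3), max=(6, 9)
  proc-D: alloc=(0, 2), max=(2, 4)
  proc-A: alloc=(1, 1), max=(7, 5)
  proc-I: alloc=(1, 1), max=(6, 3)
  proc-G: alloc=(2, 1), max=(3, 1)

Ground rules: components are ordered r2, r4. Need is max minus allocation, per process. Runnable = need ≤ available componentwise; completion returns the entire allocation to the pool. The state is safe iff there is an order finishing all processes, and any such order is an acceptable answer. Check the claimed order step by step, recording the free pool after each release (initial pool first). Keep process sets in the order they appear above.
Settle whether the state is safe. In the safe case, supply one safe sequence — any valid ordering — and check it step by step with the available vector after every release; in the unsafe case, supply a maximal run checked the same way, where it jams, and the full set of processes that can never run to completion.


UNSAFE — no complete ordering exists.
Key observation: no order helps: past proc-G, proc-D, the free pool tops out at (4, 4), below what each blocked process needs in r2.
The run proc-G, proc-D cannot be extended any further. Step-by-step check:
  pool = (2, 1)
  proc-G needs (1, 0) <= (2, 1) -> finishes; pool += (2, 1) = (4, 2)
  proc-D needs (2, 2) <= (4, 2) -> finishes; pool += (0, 2) = (4, 4)
  blocked: proc-B wants (5, 6), pool (4, 4) — not enough r2 and r4
  blocked: proc-A wants (6, 4), pool (4, 4) — not enough r2
  blocked: proc-I wants (5, 2), pool (4, 4) — not enough r2
Processes that can never finish: proc-B, proc-A and proc-I.


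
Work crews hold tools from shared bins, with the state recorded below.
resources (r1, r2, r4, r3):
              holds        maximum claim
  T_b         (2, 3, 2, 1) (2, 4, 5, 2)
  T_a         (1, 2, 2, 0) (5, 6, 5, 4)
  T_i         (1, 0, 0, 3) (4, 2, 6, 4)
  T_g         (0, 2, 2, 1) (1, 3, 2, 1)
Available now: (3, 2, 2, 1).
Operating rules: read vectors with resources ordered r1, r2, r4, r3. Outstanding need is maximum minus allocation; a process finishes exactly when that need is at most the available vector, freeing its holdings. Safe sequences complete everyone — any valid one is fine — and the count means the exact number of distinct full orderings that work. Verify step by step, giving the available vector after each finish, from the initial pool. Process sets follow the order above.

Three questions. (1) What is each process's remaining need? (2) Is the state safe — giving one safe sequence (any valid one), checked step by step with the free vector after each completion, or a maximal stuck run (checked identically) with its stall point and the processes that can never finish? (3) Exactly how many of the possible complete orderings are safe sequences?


(1) Outstanding need per process (order r1, r2, r4, r3):
  T_b: (0, 1, 3, 1)
  T_a: (4, 4, 3, 4)
  T_i: (3, 2, 6, 1)
  T_g: (1, 1, 0, 0)
(2) The state is SAFE; one workable sequence: T_g, T_b, T_i, T_a.
Key observation: at T_i the run first touches a limit — (3, 2, 6, 1) against (5, 7, 6, 3), exact on a resource it actually requests.
Verifying each step:
  pool = (3, 2, 2, 1)
  T_g needs (1, 1, 0, 0) <= (3, 2, 2, 1) -> finishes; pool += (0, 2, 2, 1) = (3, 4, 4, 2)
  T_b needs (0, 1, 3, 1) <= (3, 4, 4, 2) -> finishes; pool += (2, 3, 2, 1) = (5, 7, 6, 3)
  T_i needs (3, 2, 6, 1) <= (5, 7, 6, 3) -> finishes; pool += (1, 0, 0, 3) = (6, 7, 6, 6)
  T_a needs (4, 4, 3, 4) <= (6, 7, 6, 6) -> finishes; pool += (1, 2, 2, 0) = (7, 9, 8, 6)
(3) Exactly 1 of the possible complete orderings is a safe sequence.


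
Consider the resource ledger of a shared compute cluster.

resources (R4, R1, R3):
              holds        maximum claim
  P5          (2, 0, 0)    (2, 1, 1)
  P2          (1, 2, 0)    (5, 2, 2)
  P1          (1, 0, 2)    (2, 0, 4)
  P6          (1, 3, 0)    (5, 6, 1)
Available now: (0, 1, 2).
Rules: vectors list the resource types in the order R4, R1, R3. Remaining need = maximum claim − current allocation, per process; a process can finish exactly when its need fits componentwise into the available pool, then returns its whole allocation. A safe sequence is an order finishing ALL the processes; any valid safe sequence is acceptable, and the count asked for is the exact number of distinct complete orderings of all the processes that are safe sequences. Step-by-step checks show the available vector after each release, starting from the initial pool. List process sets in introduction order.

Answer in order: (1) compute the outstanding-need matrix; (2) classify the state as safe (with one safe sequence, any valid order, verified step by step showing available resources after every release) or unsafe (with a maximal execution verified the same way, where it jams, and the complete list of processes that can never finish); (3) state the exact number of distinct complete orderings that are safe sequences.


(1) Remaining need (order R4, R1, R3):
  P5: (0, 1, 1)
  P2: (4, 0, 2)
  P1: (1, 0, 2)
  P6: (4, 3, 1)
(2) UNSAFE — no complete ordering exists.
Key observation: after P5, P1 complete, (3, 1, 4) is the best the pool ever gets, yet each leftover process wants more R4.
A maximal execution: P5, P1 — then nothing else fits. Step-by-step check:
  pool = (0, 1, 2)
  P5 needs (0, 1, 1) <= (0, 1, 2) -> finishes; pool += (2, 0, 0) = (2, 1, 2)
  P1 needs (1, 0, 2) <= (2, 1, 2) -> finishes; pool += (1, 0, 2) = (3, 1, 4)
  blocked: P2 wants (4, 0, 2), pool (3, 1, 4) — not enough R4
  blocked: P6 wants (4, 3, 1), pool (3, 1, 4) — not enough R4 and R1
Permanently blocked: P2 and P6.
(3) The exact count: 0 of the possible complete orderings are safe sequences.
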